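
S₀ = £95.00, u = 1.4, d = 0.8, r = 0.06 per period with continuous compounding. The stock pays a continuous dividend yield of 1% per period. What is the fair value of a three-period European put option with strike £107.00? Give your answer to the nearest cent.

Per-period risk-free factor R = e^0.06 = 1.0618; dividend-adjusted growth = e^(0.06−0.01) = 1.0513.
Risk-neutral probability p = (1.0513 − 0.8)/(1.4 − 0.8) = 0.2513/0.6000 = 0.4188
Terminal stock prices: S_uuu = 260.7, S_uud = 149, S_udd = 85.12, S_ddd = 48.64
Terminal payoffs (K − S): max(-153.7, 0) = 0, max(-41.96, 0) = 0, max(21.88, 0) = 21.88, max(58.36, 0) = 58.36
Node uu (S = 186.2): V_uu = e^(−0.06)·[0.4188·0.0000 + 0.5812·0.0000] = 0.0000
Node ud (S = 106.4): V_ud = e^(−0.06)·[0.4188·0.0000 + 0.5812·21.8800] = 11.9764
Node dd (S = 60.8): V_dd = e^(−0.06)·[0.4188·21.8800 + 0.5812·58.3600] = 40.5738
Node u (S = 133): V_u = e^(−0.06)·[0.4188·0.0000 + 0.5812·11.9764] = 6.5555
Node d (S = 76): V_d = e^(−0.06)·[0.4188·11.9764 + 0.5812·40.5738] = 26.9322
Node 0 (S = 95): V_0 = e^(−0.06)·[0.4188·6.5555 + 0.5812·26.9322] = 17.3273

£17.33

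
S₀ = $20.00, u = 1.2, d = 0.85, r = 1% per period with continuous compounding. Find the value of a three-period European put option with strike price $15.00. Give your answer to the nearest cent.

$0.42

Risk-neutral probability p = (e^0.01 − 0.85)/(1.2 − 0.85) = 0.1601/0.3500 = 0.4573
Terminal stock prices: S_uuu = 34.56, S_uud = 24.48, S_udd = 17.34, S_ddd = 12.28
Terminal payoffs (K − S): max(-19.56, 0) = 0, max(-9.48, 0) = 0, max(-2.34, 0) = 0, max(2.718, 0) = 2.718
Node uu (S = 28.8): V_uu = e^(−0.01)·[0.4573·0.0000 + 0.5427·0.0000] = 0.0000
Node ud (S = 20.4): V_ud = e^(−0.01)·[0.4573·0.0000 + 0.5427·0.0000] = 0.0000
Node dd (S = 14.45): V_dd = e^(−0.01)·[0.4573·0.0000 + 0.5427·2.7175] = 1.4602
Node u (S = 24): V_u = e^(−0.01)·[0.4573·0.0000 + 0.5427·0.0000] = 0.0000
Node d (S = 17): V_d = e^(−0.01)·[0.4573·0.0000 + 0.5427·1.4602] = 0.7846
Node 0 (S = 20): V_0 = e^(−0.01)·[0.4573·0.0000 + 0.5427·0.7846] = 0.4216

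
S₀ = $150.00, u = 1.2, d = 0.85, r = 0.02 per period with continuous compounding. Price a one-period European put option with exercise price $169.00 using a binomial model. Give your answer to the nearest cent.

$20.90

Risk-neutral probability p = (e^0.02 − 0.85)/(1.2 − 0.85) = 0.1702/0.3500 = 0.4863
Terminal stock prices: S_u = 180, S_d = 127.5
Terminal payoffs (K − S): max(-11, 0) = 0, max(41.5, 0) = 41.5
Node 0 (S = 150): V_0 = e^(−0.02)·[0.4863·0.0000 + 0.5137·41.5000] = 20.8968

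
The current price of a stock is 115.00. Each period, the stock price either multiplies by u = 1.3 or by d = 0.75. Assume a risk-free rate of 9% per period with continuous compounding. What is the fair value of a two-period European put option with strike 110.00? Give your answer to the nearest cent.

5.30

Risk-neutral probability p = (e^0.09 − 0.75)/(1.3 − 0.75) = 0.3442/0.5500 = 0.6258
Terminal stock prices: S_uu = 194.4, S_ud = 112.1, S_dd = 64.69
Terminal payoffs (K − S): max(-84.35, 0) = 0, max(-2.125, 0) = 0, max(45.31, 0) = 45.31
Node u (S = 149.5): V_u = e^(−0.09)·[0.6258·0.0000 + 0.3742·0.0000] = 0.0000
Node d (S = 86.25): V_d = e^(−0.09)·[0.6258·0.0000 + 0.3742·45.3125] = 15.4977
Node 0 (S = 115): V_0 = e^(−0.09)·[0.6258·0.0000 + 0.3742·15.4977] = 5.3005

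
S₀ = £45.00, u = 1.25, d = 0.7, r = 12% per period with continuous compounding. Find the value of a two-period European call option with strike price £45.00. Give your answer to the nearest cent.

£12.03

Risk-neutral probability p = (e^0.12 − 0.7)/(1.25 − 0.7) = 0.4275/0.5500 = 0.7773
Terminal stock prices: S_uu = 70.31, S_ud = 39.38, S_dd = 22.05
Terminal payoffs (S − K): max(25.31, 0) = 25.31, max(-5.625, 0) = 0, max(-22.95, 0) = 0
Node u (S = 56.25): V_u = e^(−0.12)·[0.7773·25.3125 + 0.2227·0.0000] = 17.4498
Node d (S = 31.5): V_d = e^(−0.12)·[0.7773·0.0000 + 0.2227·0.0000] = 0.0000
Node 0 (S = 45): V_0 = e^(−0.12)·[0.7773·17.4498 + 0.2227·0.0000] = 12.0294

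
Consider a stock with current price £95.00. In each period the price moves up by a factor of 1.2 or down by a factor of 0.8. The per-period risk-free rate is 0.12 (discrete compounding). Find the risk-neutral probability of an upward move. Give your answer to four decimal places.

p = 0.8000

Risk-neutral probability p = (1 + 0.12 − 0.8)/(1.2 − 0.8) = 0.3200/0.4000 = 0.8000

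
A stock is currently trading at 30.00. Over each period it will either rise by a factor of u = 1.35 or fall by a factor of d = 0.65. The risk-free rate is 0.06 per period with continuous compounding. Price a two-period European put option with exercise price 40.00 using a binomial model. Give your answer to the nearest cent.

Risk-neutral probability p = (e^0.06 − 0.65)/(1.35 − 0.65) = 0.4118/0.7000 = 0.5883
Terminal stock prices: S_uu = 54.68, S_ud = 26.32, S_dd = 12.68
Terminal payoffs (K − S): max(-14.68, 0) = 0, max(13.68, 0) = 13.68, max(27.32, 0) = 27.32
Node u (S = 40.5): V_u = e^(−0.06)·[0.5883·0.0000 + 0.4117·13.6750] = 5.3016
Node d (S = 19.5): V_d = e^(−0.06)·[0.5883·13.6750 + 0.4117·27.3250] = 18.1706
Node 0 (S = 30): V_0 = e^(−0.06)·[0.5883·5.3016 + 0.4117·18.1706] = 9.9820

9.98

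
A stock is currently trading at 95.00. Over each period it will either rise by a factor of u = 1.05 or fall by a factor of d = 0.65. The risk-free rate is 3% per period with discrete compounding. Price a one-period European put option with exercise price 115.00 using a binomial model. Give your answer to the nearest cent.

Risk-neutral probability p = (1 + 0.03 − 0.65)/(1.05 − 0.65) = 0.3800/0.4000 = 0.9500
Terminal stock prices: S_u = 99.75, S_d = 61.75
Terminal payoffs (K − S): max(15.25, 0) = 15.25, max(53.25, 0) = 53.25
Node 0 (S = 95): V_0 = 1/1.03·[0.9500·15.2500 + 0.0500·53.2500] = 16.6505

16.65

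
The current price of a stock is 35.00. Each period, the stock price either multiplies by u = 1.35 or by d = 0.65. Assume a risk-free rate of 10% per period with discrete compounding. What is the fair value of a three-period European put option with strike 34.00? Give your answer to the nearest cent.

3.43

Risk-neutral probability p = (1 + 0.1 − 0.65)/(1.35 − 0.65) = 0.4500/0.7000 = 0.6429
Terminal stock prices: S_uuu = 86.11, S_uud = 41.46, S_udd = 19.96, S_ddd = 9.612
Terminal payoffs (K − S): max(-52.11, 0) = 0, max(-7.462, 0) = 0, max(14.04, 0) = 14.04, max(24.39, 0) = 24.39
Node uu (S = 63.79): V_uu = 1/1.1·[0.6429·0.0000 + 0.3571·0.0000] = 0.0000
Node ud (S = 30.71): V_ud = 1/1.1·[0.6429·0.0000 + 0.3571·14.0369] = 4.5574
Node dd (S = 14.79): V_dd = 1/1.1·[0.6429·14.0369 + 0.3571·24.3881] = 16.1216
Node u (S = 47.25): V_u = 1/1.1·[0.6429·0.0000 + 0.3571·4.5574] = 1.4797
Node d (S = 22.75): V_d = 1/1.1·[0.6429·4.5574 + 0.3571·16.1216] = 7.8977
Node 0 (S = 35): V_0 = 1/1.1·[0.6429·1.4797 + 0.3571·7.8977] = 3.4289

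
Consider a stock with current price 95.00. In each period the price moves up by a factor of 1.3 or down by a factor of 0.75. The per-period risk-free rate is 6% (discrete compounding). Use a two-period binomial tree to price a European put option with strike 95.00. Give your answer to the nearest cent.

8.08

Risk-neutral probability p = (1 + 0.06 − 0.75)/(1.3 − 0.75) = 0.3100/0.5500 = 0.5636
Terminal stock prices: S_uu = 160.6, S_ud = 92.62, S_dd = 53.44
Terminal payoffs (K − S): max(-65.55, 0) = 0, max(2.375, 0) = 2.375, max(41.56, 0) = 41.56
Node u (S = 123.5): V_u = 1/1.06·[0.5636·0.0000 + 0.4364·2.3750] = 0.9777
Node d (S = 71.25): V_d = 1/1.06·[0.5636·2.3750 + 0.4364·41.5625] = 18.3726
Node 0 (S = 95): V_0 = 1/1.06·[0.5636·0.9777 + 0.4364·18.3726] = 8.0832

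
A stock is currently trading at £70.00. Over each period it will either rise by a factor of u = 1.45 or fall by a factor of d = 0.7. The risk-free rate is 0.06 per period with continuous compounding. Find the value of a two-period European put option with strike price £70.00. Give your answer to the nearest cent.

£8.48

Risk-neutral probability p = (e^0.06 − 0.7)/(1.45 − 0.7) = 0.3618/0.7500 = 0.4824
Terminal stock prices: S_uu = 147.2, S_ud = 71.05, S_dd = 34.3
Terminal payoffs (K − S): max(-77.18, 0) = 0, max(-1.05, 0) = 0, max(35.7, 0) = 35.7
Node u (S = 101.5): V_u = e^(−0.06)·[0.4824·0.0000 + 0.5176·0.0000] = 0.0000
Node d (S = 49): V_d = e^(−0.06)·[0.4824·0.0000 + 0.5176·35.7000] = 17.4006
Node 0 (S = 70): V_0 = e^(−0.06)·[0.4824·0.0000 + 0.5176·17.4006] = 8.4812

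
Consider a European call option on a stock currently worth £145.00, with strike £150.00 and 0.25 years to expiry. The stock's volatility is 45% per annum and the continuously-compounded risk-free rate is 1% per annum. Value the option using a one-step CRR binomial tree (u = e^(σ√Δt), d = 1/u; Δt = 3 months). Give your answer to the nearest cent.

CRR parameters: u = e^(σ√Δt) = e^(0.45·√0.25) = 1.2523, d = 1/u = 0.7985
Per-period rate: rΔt = 0.01·0.25 = 0.0025, so R = e^0.0025 = 1.0025
Risk-neutral probability p = (e^0.0025 − 0.7985)/(1.2523 − 0.7985) = 0.2040/0.4538 = 0.4495
Terminal stock prices: S_u = 181.6, S_d = 115.8
Terminal payoffs (S − K): max(31.59, 0) = 31.59, max(-34.22, 0) = 0
Node 0 (S = 145): V_0 = e^(−0.0025)·[0.4495·31.5868 + 0.5505·0.0000] = 14.1629

£14.16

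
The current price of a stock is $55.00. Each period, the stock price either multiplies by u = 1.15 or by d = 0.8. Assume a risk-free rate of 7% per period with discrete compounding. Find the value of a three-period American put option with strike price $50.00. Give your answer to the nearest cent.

Risk-neutral probability p = (1 + 0.07 − 0.8)/(1.15 − 0.8) = 0.2700/0.3500 = 0.7714
Terminal stock prices: S_uuu = 83.65, S_uud = 58.19, S_udd = 40.48, S_ddd = 28.16
Terminal payoffs (K − S): max(-33.65, 0) = 0, max(-8.19, 0) = 0, max(9.52, 0) = 9.52, max(21.84, 0) = 21.84
Node uu (S = 72.74): continuation = 1/1.07·[0.7714·0.0000 + 0.2286·0.0000] = 0.0000; exercise value = 0.0000 ≤ continuation, so V_uu = 0.0000
Node ud (S = 50.6): continuation = 1/1.07·[0.7714·0.0000 + 0.2286·9.5200] = 2.0336; exercise value = 0.0000 ≤ continuation, so V_ud = 2.0336
Node dd (S = 35.2): continuation = 1/1.07·[0.7714·9.5200 + 0.2286·21.8400] = 11.5290; exercise value = 14.8000 > continuation, so V_dd = 14.8000 (exercise)
Node u (S = 63.25): continuation = 1/1.07·[0.7714·0.0000 + 0.2286·2.0336] = 0.4344; exercise value = 0.0000 ≤ continuation, so V_u = 0.4344
Node d (S = 44): continuation = 1/1.07·[0.7714·2.0336 + 0.2286·14.8000] = 4.6277; exercise value = 6.0000 > continuation, so V_d = 6.0000 (exercise)
Node 0 (S = 55): continuation = 1/1.07·[0.7714·0.4344 + 0.2286·6.0000] = 1.5949; exercise value = 0.0000 ≤ continuation, so V_0 = 1.5949

$1.59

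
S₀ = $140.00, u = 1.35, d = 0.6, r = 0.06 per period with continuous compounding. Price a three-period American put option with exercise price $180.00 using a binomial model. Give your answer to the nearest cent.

Risk-neutral probability p = (e^0.06 − 0.6)/(1.35 − 0.6) = 0.4618/0.7500 = 0.6158
Terminal stock prices: S_uuu = 344.5, S_uud = 153.1, S_udd = 68.04, S_ddd = 30.24
Terminal payoffs (K − S): max(-164.5, 0) = 0, max(26.91, 0) = 26.91, max(112, 0) = 112, max(149.8, 0) = 149.8
Node uu (S = 255.2): continuation = e^(−0.06)·[0.6158·0.0000 + 0.3842·26.9100] = 9.7372; exercise value = 0.0000 ≤ continuation, so V_uu = 9.7372
Node ud (S = 113.4): continuation = e^(−0.06)·[0.6158·26.9100 + 0.3842·111.9600] = 56.1176; exercise value = 66.6000 > continuation, so V_ud = 66.6000 (exercise)
Node dd (S = 50.4): continuation = e^(−0.06)·[0.6158·111.9600 + 0.3842·149.7600] = 119.1176; exercise value = 129.6000 > continuation, so V_dd = 129.6000 (exercise)
Node u (S = 189): continuation = e^(−0.06)·[0.6158·9.7372 + 0.3842·66.6000] = 29.7455; exercise value = 0.0000 ≤ continuation, so V_u = 29.7455
Node d (S = 84): continuation = e^(−0.06)·[0.6158·66.6000 + 0.3842·129.6000] = 85.5176; exercise value = 96.0000 > continuation, so V_d = 96.0000 (exercise)
Node 0 (S = 140): continuation = e^(−0.06)·[0.6158·29.7455 + 0.3842·96.0000] = 51.9870; exercise value = 40.0000 ≤ continuation, so V_0 = 51.9870

$51.99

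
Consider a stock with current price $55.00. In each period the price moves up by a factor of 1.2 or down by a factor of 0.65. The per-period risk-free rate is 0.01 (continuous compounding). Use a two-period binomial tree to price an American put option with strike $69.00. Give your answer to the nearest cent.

Risk-neutral probability p = (e^0.01 − 0.65)/(1.2 − 0.65) = 0.3601/0.5500 = 0.6546
Terminal stock prices: S_uu = 79.2, S_ud = 42.9, S_dd = 23.24
Terminal payoffs (K − S): max(-10.2, 0) = 0, max(26.1, 0) = 26.1, max(45.76, 0) = 45.76
Node u (S = 66): continuation = e^(−0.01)·[0.6546·0.0000 + 0.3454·26.1000] = 8.9243; exercise value = 3.0000 ≤ continuation, so V_u = 8.9243
Node d (S = 35.75): continuation = e^(−0.01)·[0.6546·26.1000 + 0.3454·45.7625] = 32.5634; exercise value = 33.2500 > continuation, so V_d = 33.2500 (exercise)
Node 0 (S = 55): continuation = e^(−0.01)·[0.6546·8.9243 + 0.3454·33.2500] = 17.1531; exercise value = 14.0000 ≤ continuation, so V_0 = 17.1531

$17.15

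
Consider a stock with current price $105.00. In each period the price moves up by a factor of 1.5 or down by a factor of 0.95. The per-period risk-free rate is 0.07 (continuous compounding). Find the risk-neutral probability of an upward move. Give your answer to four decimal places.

Risk-neutral probability p = (e^0.07 − 0.95)/(1.5 − 0.95) = 0.1225/0.5500 = 0.2227

p = 0.2227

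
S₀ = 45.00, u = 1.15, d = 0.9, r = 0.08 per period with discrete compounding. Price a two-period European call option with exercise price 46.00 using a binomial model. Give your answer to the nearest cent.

6.20

Risk-neutral probability p = (1 + 0.08 − 0.9)/(1.15 − 0.9) = 0.1800/0.2500 = 0.7200
Terminal stock prices: S_uu = 59.51, S_ud = 46.57, S_dd = 36.45
Terminal payoffs (S − K): max(13.51, 0) = 13.51, max(0.575, 0) = 0.575, max(-9.55, 0) = 0
Node u (S = 51.75): V_u = 1/1.08·[0.7200·13.5125 + 0.2800·0.5750] = 9.1574
Node d (S = 40.5): V_d = 1/1.08·[0.7200·0.5750 + 0.2800·0.0000] = 0.3833
Node 0 (S = 45): V_0 = 1/1.08·[0.7200·9.1574 + 0.2800·0.3833] = 6.2043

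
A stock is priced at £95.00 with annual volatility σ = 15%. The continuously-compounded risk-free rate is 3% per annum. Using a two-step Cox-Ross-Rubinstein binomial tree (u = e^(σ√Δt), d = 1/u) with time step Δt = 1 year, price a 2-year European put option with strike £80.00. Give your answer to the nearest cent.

CRR parameters: u = e^(σ√Δt) = e^(0.15·√1) = 1.1618, d = 1/u = 0.8607
Per-period rate: rΔt = 0.03·1 = 0.03, so R = e^0.03 = 1.0305
Risk-neutral probability p = (e^0.03 − 0.8607)/(1.1618 − 0.8607) = 0.1697/0.3011 = 0.5637
Terminal stock prices: S_uu = 128.2, S_ud = 95, S_dd = 70.38
Terminal payoffs (K − S): max(-48.24, 0) = 0, max(-15, 0) = 0, max(9.622, 0) = 9.622
Node u (S = 110.4): V_u = e^(−0.03)·[0.5637·0.0000 + 0.4363·0.0000] = 0.0000
Node d (S = 81.77): V_d = e^(−0.03)·[0.5637·0.0000 + 0.4363·9.6223] = 4.0741
Node 0 (S = 95): V_0 = e^(−0.03)·[0.5637·0.0000 + 0.4363·4.0741] = 1.7250

£1.72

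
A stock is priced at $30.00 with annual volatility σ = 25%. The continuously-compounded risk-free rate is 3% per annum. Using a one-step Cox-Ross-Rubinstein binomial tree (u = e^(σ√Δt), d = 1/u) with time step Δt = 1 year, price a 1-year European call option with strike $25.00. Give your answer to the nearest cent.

CRR parameters: u = e^(σ√Δt) = e^(0.25·√1) = 1.2840, d = 1/u = 0.7788
Per-period rate: rΔt = 0.03·1 = 0.03, so R = e^0.03 = 1.0305
Risk-neutral probability p = (e^0.03 − 0.7788)/(1.2840 − 0.7788) = 0.2517/0.5052 = 0.4981
Terminal stock prices: S_u = 38.52, S_d = 23.36
Terminal payoffs (S − K): max(13.52, 0) = 13.52, max(-1.636, 0) = 0
Node 0 (S = 30): V_0 = e^(−0.03)·[0.4981·13.5208 + 0.5019·0.0000] = 6.5357

$6.54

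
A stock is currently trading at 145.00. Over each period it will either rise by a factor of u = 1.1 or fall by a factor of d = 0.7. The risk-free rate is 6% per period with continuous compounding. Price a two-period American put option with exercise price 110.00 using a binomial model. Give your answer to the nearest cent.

Risk-neutral probability p = (e^0.06 − 0.7)/(1.1 − 0.7) = 0.3618/0.4000 = 0.9046
Terminal stock prices: S_uu = 175.5, S_ud = 111.6, S_dd = 71.05
Terminal payoffs (K − S): max(-65.45, 0) = 0, max(-1.65, 0) = 0, max(38.95, 0) = 38.95
Node u (S = 159.5): continuation = e^(−0.06)·[0.9046·0.0000 + 0.0954·0.0000] = 0.0000; exercise value = 0.0000 ≤ continuation, so V_u = 0.0000
Node d (S = 101.5): continuation = e^(−0.06)·[0.9046·0.0000 + 0.0954·38.9500] = 3.4998; exercise value = 8.5000 > continuation, so V_d = 8.5000 (exercise)
Node 0 (S = 145): continuation = e^(−0.06)·[0.9046·0.0000 + 0.0954·8.5000] = 0.7637; exercise value = 0.0000 ≤ continuation, so V_0 = 0.7637

0.76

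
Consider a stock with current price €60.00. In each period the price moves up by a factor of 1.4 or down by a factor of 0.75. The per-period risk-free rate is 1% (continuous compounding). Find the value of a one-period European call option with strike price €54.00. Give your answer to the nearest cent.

Risk-neutral probability p = (e^0.01 − 0.75)/(1.4 − 0.75) = 0.2601/0.6500 = 0.4001
Terminal stock prices: S_u = 84, S_d = 45
Terminal payoffs (S − K): max(30, 0) = 30, max(-9, 0) = 0
Node 0 (S = 60): V_0 = e^(−0.01)·[0.4001·30.0000 + 0.5999·0.0000] = 11.8829

€11.88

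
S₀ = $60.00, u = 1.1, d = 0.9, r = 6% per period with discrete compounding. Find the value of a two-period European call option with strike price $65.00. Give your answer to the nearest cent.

Risk-neutral probability p = (1 + 0.06 − 0.9)/(1.1 − 0.9) = 0.1600/0.2000 = 0.8000
Terminal stock prices: S_uu = 72.6, S_ud = 59.4, S_dd = 48.6
Terminal payoffs (S − K): max(7.6, 0) = 7.6, max(-5.6, 0) = 0, max(-16.4, 0) = 0
Node u (S = 66): V_u = 1/1.06·[0.8000·7.6000 + 0.2000·0.0000] = 5.7358
Node d (S = 54): V_d = 1/1.06·[0.8000·0.0000 + 0.2000·0.0000] = 0.0000
Node 0 (S = 60): V_0 = 1/1.06·[0.8000·5.7358 + 0.2000·0.0000] = 4.3289

$4.33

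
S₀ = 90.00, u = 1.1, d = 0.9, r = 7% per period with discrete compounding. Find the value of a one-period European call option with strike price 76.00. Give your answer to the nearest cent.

18.97

Risk-neutral probability p = (1 + 0.07 − 0.9)/(1.1 − 0.9) = 0.1700/0.2000 = 0.8500
Terminal stock prices: S_u = 99, S_d = 81
Terminal payoffs (S − K): max(23, 0) = 23, max(5, 0) = 5
Node 0 (S = 90): V_0 = 1/1.07·[0.8500·23.0000 + 0.1500·5.0000] = 18.9720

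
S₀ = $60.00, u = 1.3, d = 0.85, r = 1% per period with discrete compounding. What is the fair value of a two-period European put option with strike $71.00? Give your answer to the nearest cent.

$13.37

Risk-neutral probability p = (1 + 0.01 − 0.85)/(1.3 − 0.85) = 0.1600/0.4500 = 0.3556
Terminal stock prices: S_uu = 101.4, S_ud = 66.3, S_dd = 43.35
Terminal payoffs (K − S): max(-30.4, 0) = 0, max(4.7, 0) = 4.7, max(27.65, 0) = 27.65
Node u (S = 78): V_u = 1/1.01·[0.3556·0.0000 + 0.6444·4.7000] = 2.9989
Node d (S = 51): V_d = 1/1.01·[0.3556·4.7000 + 0.6444·27.6500] = 19.2970
Node 0 (S = 60): V_0 = 1/1.01·[0.3556·2.9989 + 0.6444·19.2970] = 13.3685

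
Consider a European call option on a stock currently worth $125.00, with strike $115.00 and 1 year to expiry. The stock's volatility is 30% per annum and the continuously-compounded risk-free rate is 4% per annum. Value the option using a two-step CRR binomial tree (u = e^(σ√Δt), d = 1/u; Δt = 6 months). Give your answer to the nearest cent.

$22.67

CRR parameters: u = e^(σ√Δt) = e^(0.3·√0.5) = 1.2363, d = 1/u = 0.8089
Per-period rate: rΔt = 0.04·0.5 = 0.02, so R = e^0.02 = 1.0202
Risk-neutral probability p = (e^0.02 − 0.8089)/(1.2363 − 0.8089) = 0.2113/0.4275 = 0.4944
Terminal stock prices: S_uu = 191.1, S_ud = 125, S_dd = 81.78
Terminal payoffs (S − K): max(76.06, 0) = 76.06, max(10, 0) = 10, max(-33.22, 0) = 0
Node u (S = 154.5): V_u = e^(−0.02)·[0.4944·76.0581 + 0.5056·10.0000] = 41.8160
Node d (S = 101.1): V_d = e^(−0.02)·[0.4944·10.0000 + 0.5056·0.0000] = 4.8463
Node 0 (S = 125): V_0 = e^(−0.02)·[0.4944·41.8160 + 0.5056·4.8463] = 22.6672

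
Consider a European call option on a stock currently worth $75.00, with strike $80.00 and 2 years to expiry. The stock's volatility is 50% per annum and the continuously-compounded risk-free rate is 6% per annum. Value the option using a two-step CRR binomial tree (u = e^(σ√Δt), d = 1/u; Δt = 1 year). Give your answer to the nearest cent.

CRR parameters: u = e^(σ√Δt) = e^(0.5·√1) = 1.6487, d = 1/u = 0.6065
Per-period rate: rΔt = 0.06·1 = 0.06, so R = e^0.06 = 1.0618
Risk-neutral probability p = (e^0.06 − 0.6065)/(1.6487 − 0.6065) = 0.4553/1.0422 = 0.4369
Terminal stock prices: S_uu = 203.9, S_ud = 75, S_dd = 27.59
Terminal payoffs (S − K): max(123.9, 0) = 123.9, max(-5, 0) = 0, max(-52.41, 0) = 0
Node u (S = 123.7): V_u = e^(−0.06)·[0.4369·123.8711 + 0.5631·0.0000] = 50.9646
Node d (S = 45.49): V_d = e^(−0.06)·[0.4369·0.0000 + 0.5631·0.0000] = 0.0000
Node 0 (S = 75): V_0 = e^(−0.06)·[0.4369·50.9646 + 0.5631·0.0000] = 20.9685

$20.97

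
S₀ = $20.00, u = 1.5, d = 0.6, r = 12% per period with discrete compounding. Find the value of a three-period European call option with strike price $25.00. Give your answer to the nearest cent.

$6.44

Risk-neutral probability p = (1 + 0.12 − 0.6)/(1.5 − 0.6) = 0.5200/0.9000 = 0.5778
Terminal stock prices: S_uuu = 67.5, S_uud = 27, S_udd = 10.8, S_ddd = 4.32
Terminal payoffs (S − K): max(42.5, 0) = 42.5, max(2, 0) = 2, max(-14.2, 0) = 0, max(-20.68, 0) = 0
Node uu (S = 45): V_uu = 1/1.12·[0.5778·42.5000 + 0.4222·2.0000] = 22.6786
Node ud (S = 18): V_ud = 1/1.12·[0.5778·2.0000 + 0.4222·0.0000] = 1.0317
Node dd (S = 7.2): V_dd = 1/1.12·[0.5778·0.0000 + 0.4222·0.0000] = 0.0000
Node u (S = 30): V_u = 1/1.12·[0.5778·22.6786 + 0.4222·1.0317] = 12.0882
Node d (S = 12): V_d = 1/1.12·[0.5778·1.0317 + 0.4222·0.0000] = 0.5322
Node 0 (S = 20): V_0 = 1/1.12·[0.5778·12.0882 + 0.4222·0.5322] = 6.4366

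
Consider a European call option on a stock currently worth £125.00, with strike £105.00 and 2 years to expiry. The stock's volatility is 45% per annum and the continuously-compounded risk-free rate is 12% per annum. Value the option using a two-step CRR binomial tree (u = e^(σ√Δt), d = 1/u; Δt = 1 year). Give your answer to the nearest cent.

£51.97

CRR parameters: u = e^(σ√Δt) = e^(0.45·√1) = 1.5683, d = 1/u = 0.6376
Per-period rate: rΔt = 0.12·1 = 0.12, so R = e^0.12 = 1.1275
Risk-neutral probability p = (e^0.12 − 0.6376)/(1.5683 − 0.6376) = 0.4899/0.9307 = 0.5264
Terminal stock prices: S_uu = 307.5, S_ud = 125, S_dd = 50.82
Terminal payoffs (S − K): max(202.5, 0) = 202.5, max(20, 0) = 20, max(-54.18, 0) = 0
Node u (S = 196): V_u = e^(−0.12)·[0.5264·202.4504 + 0.4736·20.0000] = 102.9124
Node d (S = 79.7): V_d = e^(−0.12)·[0.5264·20.0000 + 0.4736·0.0000] = 9.3367
Node 0 (S = 125): V_0 = e^(−0.12)·[0.5264·102.9124 + 0.4736·9.3367] = 51.9652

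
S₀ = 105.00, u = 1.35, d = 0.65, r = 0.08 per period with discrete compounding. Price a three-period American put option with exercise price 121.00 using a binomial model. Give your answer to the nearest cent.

Risk-neutral probability p = (1 + 0.08 − 0.65)/(1.35 − 0.65) = 0.4300/0.7000 = 0.6143
Terminal stock prices: S_uuu = 258.3, S_uud = 124.4, S_udd = 59.89, S_ddd = 28.84
Terminal payoffs (K − S): max(-137.3, 0) = 0, max(-3.386, 0) = 0, max(61.11, 0) = 61.11, max(92.16, 0) = 92.16
Node uu (S = 191.4): continuation = 1/1.08·[0.6143·0.0000 + 0.3857·0.0000] = 0.0000; exercise value = 0.0000 ≤ continuation, so V_uu = 0.0000
Node ud (S = 92.14): continuation = 1/1.08·[0.6143·0.0000 + 0.3857·61.1106] = 21.8252; exercise value = 28.8625 > continuation, so V_ud = 28.8625 (exercise)
Node dd (S = 44.36): continuation = 1/1.08·[0.6143·61.1106 + 0.3857·92.1644] = 67.6745; exercise value = 76.6375 > continuation, so V_dd = 76.6375 (exercise)
Node u (S = 141.8): continuation = 1/1.08·[0.6143·0.0000 + 0.3857·28.8625] = 10.3080; exercise value = 0.0000 ≤ continuation, so V_u = 10.3080
Node d (S = 68.25): continuation = 1/1.08·[0.6143·28.8625 + 0.3857·76.6375] = 43.7870; exercise value = 52.7500 > continuation, so V_d = 52.7500 (exercise)
Node 0 (S = 105): continuation = 1/1.08·[0.6143·10.3080 + 0.3857·52.7500] = 24.7023; exercise value = 16.0000 ≤ continuation, so V_0 = 24.7023

24.70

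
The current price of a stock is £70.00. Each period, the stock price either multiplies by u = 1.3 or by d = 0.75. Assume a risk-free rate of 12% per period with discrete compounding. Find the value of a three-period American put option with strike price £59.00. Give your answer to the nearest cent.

Risk-neutral probability p = (1 + 0.12 − 0.75)/(1.3 − 0.75) = 0.3700/0.5500 = 0.6727
Terminal stock prices: S_uuu = 153.8, S_uud = 88.73, S_udd = 51.19, S_ddd = 29.53
Terminal payoffs (K − S): max(-94.79, 0) = 0, max(-29.73, 0) = 0, max(7.812, 0) = 7.812, max(29.47, 0) = 29.47
Node uu (S = 118.3): continuation = 1/1.12·[0.6727·0.0000 + 0.3273·0.0000] = 0.0000; exercise value = 0.0000 ≤ continuation, so V_uu = 0.0000
Node ud (S = 68.25): continuation = 1/1.12·[0.6727·0.0000 + 0.3273·7.8125] = 2.2829; exercise value = 0.0000 ≤ continuation, so V_ud = 2.2829
Node dd (S = 39.38): continuation = 1/1.12·[0.6727·7.8125 + 0.3273·29.4688] = 13.3036; exercise value = 19.6250 > continuation, so V_dd = 19.6250 (exercise)
Node u (S = 91): continuation = 1/1.12·[0.6727·0.0000 + 0.3273·2.2829] = 0.6671; exercise value = 0.0000 ≤ continuation, so V_u = 0.6671
Node d (S = 52.5): continuation = 1/1.12·[0.6727·2.2829 + 0.3273·19.6250] = 7.1058; exercise value = 6.5000 ≤ continuation, so V_d = 7.1058
Node 0 (S = 70): continuation = 1/1.12·[0.6727·0.6671 + 0.3273·7.1058] = 2.4770; exercise value = 0.0000 ≤ continuation, so V_0 = 2.4770

£2.48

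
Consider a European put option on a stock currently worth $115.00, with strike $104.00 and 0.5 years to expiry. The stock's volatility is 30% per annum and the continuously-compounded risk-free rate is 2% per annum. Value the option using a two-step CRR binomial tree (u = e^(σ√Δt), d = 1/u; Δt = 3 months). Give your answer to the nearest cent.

$5.05

CRR parameters: u = e^(σ√Δt) = e^(0.3·√0.25) = 1.1618, d = 1/u = 0.8607
Per-period rate: rΔt = 0.02·0.25 = 0.005, so R = e^0.005 = 1.0050
Risk-neutral probability p = (e^0.005 − 0.8607)/(1.1618 − 0.8607) = 0.1443/0.3011 = 0.4792
Terminal stock prices: S_uu = 155.2, S_ud = 115, S_dd = 85.19
Terminal payoffs (K − S): max(-51.23, 0) = 0, max(-11, 0) = 0, max(18.81, 0) = 18.81
Node u (S = 133.6): V_u = e^(−0.005)·[0.4792·0.0000 + 0.5208·0.0000] = 0.0000
Node d (S = 98.98): V_d = e^(−0.005)·[0.4792·0.0000 + 0.5208·18.8059] = 9.7450
Node 0 (S = 115): V_0 = e^(−0.005)·[0.4792·0.0000 + 0.5208·9.7450] = 5.0497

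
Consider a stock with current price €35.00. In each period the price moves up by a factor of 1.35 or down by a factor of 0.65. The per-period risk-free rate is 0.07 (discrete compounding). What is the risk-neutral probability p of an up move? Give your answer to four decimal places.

Risk-neutral probability p = (1 + 0.07 − 0.65)/(1.35 − 0.65) = 0.4200/0.7000 = 0.6000

p = 0.6000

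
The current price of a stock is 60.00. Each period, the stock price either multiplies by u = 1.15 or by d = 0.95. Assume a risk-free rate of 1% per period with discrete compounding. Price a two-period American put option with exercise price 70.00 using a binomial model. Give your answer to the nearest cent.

10.00

Risk-neutral probability p = (1 + 0.01 − 0.95)/(1.15 − 0.95) = 0.0600/0.2000 = 0.3000
Terminal stock prices: S_uu = 79.35, S_ud = 65.55, S_dd = 54.15
Terminal payoffs (K − S): max(-9.35, 0) = 0, max(4.45, 0) = 4.45, max(15.85, 0) = 15.85
Node u (S = 69): continuation = 1/1.01·[0.3000·0.0000 + 0.7000·4.4500] = 3.0842; exercise value = 1.0000 ≤ continuation, so V_u = 3.0842
Node d (S = 57): continuation = 1/1.01·[0.3000·4.4500 + 0.7000·15.8500] = 12.3069; exercise value = 13.0000 > continuation, so V_d = 13.0000 (exercise)
Node 0 (S = 60): continuation = 1/1.01·[0.3000·3.0842 + 0.7000·13.0000] = 9.9260; exercise value = 10.0000 > continuation, so V_0 = 10.0000 (exercise)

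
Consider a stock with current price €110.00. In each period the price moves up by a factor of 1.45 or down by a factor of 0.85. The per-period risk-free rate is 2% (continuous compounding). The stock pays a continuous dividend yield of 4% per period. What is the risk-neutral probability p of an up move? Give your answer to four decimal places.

Per-period risk-free factor R = e^0.02 = 1.0202; dividend-adjusted growth = e^(0.02−0.04) = 0.9802.
Risk-neutral probability p = (0.9802 − 0.85)/(1.45 − 0.85) = 0.1302/0.6000 = 0.2170

p = 0.2170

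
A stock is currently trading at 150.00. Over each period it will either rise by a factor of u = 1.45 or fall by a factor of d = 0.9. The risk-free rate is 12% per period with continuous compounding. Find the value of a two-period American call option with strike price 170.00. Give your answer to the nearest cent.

29.39

Risk-neutral probability p = (e^0.12 − 0.9)/(1.45 − 0.9) = 0.2275/0.5500 = 0.4136
Terminal stock prices: S_uu = 315.4, S_ud = 195.8, S_dd = 121.5
Terminal payoffs (S − K): max(145.4, 0) = 145.4, max(25.75, 0) = 25.75, max(-48.5, 0) = 0
Node u (S = 217.5): continuation = e^(−0.12)·[0.4136·145.3750 + 0.5864·25.7500] = 66.7235; exercise value = 47.5000 ≤ continuation, so V_u = 66.7235
Node d (S = 135): continuation = e^(−0.12)·[0.4136·25.7500 + 0.5864·0.0000] = 9.4466; exercise value = 0.0000 ≤ continuation, so V_d = 9.4466
Node 0 (S = 150): continuation = e^(−0.12)·[0.4136·66.7235 + 0.5864·9.4466] = 29.3908; exercise value = 0.0000 ≤ continuation, so V_0 = 29.3908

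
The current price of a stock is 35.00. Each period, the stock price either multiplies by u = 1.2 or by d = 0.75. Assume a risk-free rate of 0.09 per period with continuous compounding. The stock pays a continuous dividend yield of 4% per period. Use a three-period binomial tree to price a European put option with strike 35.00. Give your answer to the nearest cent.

2.46

Per-period risk-free factor R = e^0.09 = 1.0942; dividend-adjusted growth = e^(0.09−0.04) = 1.0513.
Risk-neutral probability p = (1.0513 − 0.75)/(1.2 − 0.75) = 0.3013/0.4500 = 0.6695
Terminal stock prices: S_uuu = 60.48, S_uud = 37.8, S_udd = 23.62, S_ddd = 14.77
Terminal payoffs (K − S): max(-25.48, 0) = 0, max(-2.8, 0) = 0, max(11.38, 0) = 11.38, max(20.23, 0) = 20.23
Node uu (S = 50.4): V_uu = e^(−0.09)·[0.6695·0.0000 + 0.3305·0.0000] = 0.0000
Node ud (S = 31.5): V_ud = e^(−0.09)·[0.6695·0.0000 + 0.3305·11.3750] = 3.4360
Node dd (S = 19.69): V_dd = e^(−0.09)·[0.6695·11.3750 + 0.3305·20.2344] = 13.0720
Node u (S = 42): V_u = e^(−0.09)·[0.6695·0.0000 + 0.3305·3.4360] = 1.0379
Node d (S = 26.25): V_d = e^(−0.09)·[0.6695·3.4360 + 0.3305·13.0720] = 6.0509
Node 0 (S = 35): V_0 = e^(−0.09)·[0.6695·1.0379 + 0.3305·6.0509] = 2.4628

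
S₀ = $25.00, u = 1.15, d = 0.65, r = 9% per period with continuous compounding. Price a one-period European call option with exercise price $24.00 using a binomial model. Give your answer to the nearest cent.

$3.86

Risk-neutral probability p = (e^0.09 − 0.65)/(1.15 − 0.65) = 0.4442/0.5000 = 0.8883
Terminal stock prices: S_u = 28.75, S_d = 16.25
Terminal payoffs (S − K): max(4.75, 0) = 4.75, max(-7.75, 0) = 0
Node 0 (S = 25): V_0 = e^(−0.09)·[0.8883·4.7500 + 0.1117·0.0000] = 3.8565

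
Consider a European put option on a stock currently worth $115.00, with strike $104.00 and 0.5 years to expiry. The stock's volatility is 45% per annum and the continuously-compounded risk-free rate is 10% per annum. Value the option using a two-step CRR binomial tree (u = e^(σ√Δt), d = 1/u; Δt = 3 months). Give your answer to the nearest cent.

$7.30

CRR parameters: u = e^(σ√Δt) = e^(0.45·√0.25) = 1.2523, d = 1/u = 0.7985
Per-period rate: rΔt = 0.1·0.25 = 0.025, so R = e^0.025 = 1.0253
Risk-neutral probability p = (e^0.025 − 0.7985)/(1.2523 − 0.7985) = 0.2268/0.4538 = 0.4998
Terminal stock prices: S_uu = 180.4, S_ud = 115, S_dd = 73.33
Terminal payoffs (K − S): max(-76.36, 0) = 0, max(-11, 0) = 0, max(30.67, 0) = 30.67
Node u (S = 144): V_u = e^(−0.025)·[0.4998·0.0000 + 0.5002·0.0000] = 0.0000
Node d (S = 91.83): V_d = e^(−0.025)·[0.4998·0.0000 + 0.5002·30.6728] = 14.9646
Node 0 (S = 115): V_0 = e^(−0.025)·[0.4998·0.0000 + 0.5002·14.9646] = 7.3009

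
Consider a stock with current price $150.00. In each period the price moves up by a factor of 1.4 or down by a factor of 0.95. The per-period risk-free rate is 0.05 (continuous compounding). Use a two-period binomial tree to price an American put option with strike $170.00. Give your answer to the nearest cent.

Risk-neutral probability p = (e^0.05 − 0.95)/(1.4 − 0.95) = 0.1013/0.4500 = 0.2250
Terminal stock prices: S_uu = 294, S_ud = 199.5, S_dd = 135.4
Terminal payoffs (K − S): max(-124, 0) = 0, max(-29.5, 0) = 0, max(34.62, 0) = 34.62
Node u (S = 210): continuation = e^(−0.05)·[0.2250·0.0000 + 0.7750·0.0000] = 0.0000; exercise value = 0.0000 ≤ continuation, so V_u = 0.0000
Node d (S = 142.5): continuation = e^(−0.05)·[0.2250·0.0000 + 0.7750·34.6250] = 25.5241; exercise value = 27.5000 > continuation, so V_d = 27.5000 (exercise)
Node 0 (S = 150): continuation = e^(−0.05)·[0.2250·0.0000 + 0.7750·27.5000] = 20.2719; exercise value = 20.0000 ≤ continuation, so V_0 = 20.2719

$20.27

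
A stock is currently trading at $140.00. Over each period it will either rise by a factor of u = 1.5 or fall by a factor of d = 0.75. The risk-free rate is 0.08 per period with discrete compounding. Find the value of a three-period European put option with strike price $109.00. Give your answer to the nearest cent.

Risk-neutral probability p = (1 + 0.08 − 0.75)/(1.5 − 0.75) = 0.3300/0.7500 = 0.4400
Terminal stock prices: S_uuu = 472.5, S_uud = 236.2, S_udd = 118.1, S_ddd = 59.06
Terminal payoffs (K − S): max(-363.5, 0) = 0, max(-127.2, 0) = 0, max(-9.125, 0) = 0, max(49.94, 0) = 49.94
Node uu (S = 315): V_uu = 1/1.08·[0.4400·0.0000 + 0.5600·0.0000] = 0.0000
Node ud (S = 157.5): V_ud = 1/1.08·[0.4400·0.0000 + 0.5600·0.0000] = 0.0000
Node dd (S = 78.75): V_dd = 1/1.08·[0.4400·0.0000 + 0.5600·49.9375] = 25.8935
Node u (S = 210): V_u = 1/1.08·[0.4400·0.0000 + 0.5600·0.0000] = 0.0000
Node d (S = 105): V_d = 1/1.08·[0.4400·0.0000 + 0.5600·25.8935] = 13.4263
Node 0 (S = 140): V_0 = 1/1.08·[0.4400·0.0000 + 0.5600·13.4263] = 6.9618

$6.96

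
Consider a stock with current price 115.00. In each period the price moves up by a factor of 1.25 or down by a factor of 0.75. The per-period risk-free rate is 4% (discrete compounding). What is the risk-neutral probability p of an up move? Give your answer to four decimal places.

p = 0.5800

Risk-neutral probability p = (1 + 0.04 − 0.75)/(1.25 − 0.75) = 0.2900/0.5000 = 0.5800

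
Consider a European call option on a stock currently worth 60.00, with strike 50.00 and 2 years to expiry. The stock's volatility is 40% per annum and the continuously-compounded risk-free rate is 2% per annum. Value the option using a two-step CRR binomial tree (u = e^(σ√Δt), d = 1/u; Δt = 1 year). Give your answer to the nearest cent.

19.26

CRR parameters: u = e^(σ√Δt) = e^(0.4·√1) = 1.4918, d = 1/u = 0.6703
Per-period rate: rΔt = 0.02·1 = 0.02, so R = e^0.02 = 1.0202
Risk-neutral probability p = (e^0.02 − 0.6703)/(1.4918 − 0.6703) = 0.3499/0.8215 = 0.4259
Terminal stock prices: S_uu = 133.5, S_ud = 60, S_dd = 26.96
Terminal payoffs (S − K): max(83.53, 0) = 83.53, max(10, 0) = 10, max(-23.04, 0) = 0
Node u (S = 89.51): V_u = e^(−0.02)·[0.4259·83.5325 + 0.5741·10.0000] = 40.4995
Node d (S = 40.22): V_d = e^(−0.02)·[0.4259·10.0000 + 0.5741·0.0000] = 4.1747
Node 0 (S = 60): V_0 = e^(−0.02)·[0.4259·40.4995 + 0.5741·4.1747] = 19.2566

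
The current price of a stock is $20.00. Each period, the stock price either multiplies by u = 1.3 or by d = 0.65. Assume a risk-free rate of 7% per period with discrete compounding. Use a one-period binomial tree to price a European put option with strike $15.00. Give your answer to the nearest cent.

Risk-neutral probability p = (1 + 0.07 − 0.65)/(1.3 − 0.65) = 0.4200/0.6500 = 0.6462
Terminal stock prices: S_u = 26, S_d = 13
Terminal payoffs (K − S): max(-11, 0) = 0, max(2, 0) = 2
Node 0 (S = 20): V_0 = 1/1.07·[0.6462·0.0000 + 0.3538·2.0000] = 0.6614

$0.66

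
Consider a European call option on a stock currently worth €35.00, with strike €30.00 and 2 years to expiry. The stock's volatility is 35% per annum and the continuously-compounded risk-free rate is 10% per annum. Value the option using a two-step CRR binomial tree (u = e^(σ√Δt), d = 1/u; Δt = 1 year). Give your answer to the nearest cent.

€12.43

CRR parameters: u = e^(σ√Δt) = e^(0.35·√1) = 1.4191, d = 1/u = 0.7047
Per-period rate: rΔt = 0.1·1 = 0.1, so R = e^0.1 = 1.1052
Risk-neutral probability p = (e^0.1 − 0.7047)/(1.4191 − 0.7047) = 0.4005/0.7144 = 0.5606
Terminal stock prices: S_uu = 70.48, S_ud = 35, S_dd = 17.38
Terminal payoffs (S − K): max(40.48, 0) = 40.48, max(5, 0) = 5, max(-12.62, 0) = 0
Node u (S = 49.67): V_u = e^(−0.1)·[0.5606·40.4813 + 0.4394·5.0000] = 22.5222
Node d (S = 24.66): V_d = e^(−0.1)·[0.5606·5.0000 + 0.4394·0.0000] = 2.5363
Node 0 (S = 35): V_0 = e^(−0.1)·[0.5606·22.5222 + 0.4394·2.5363] = 12.4329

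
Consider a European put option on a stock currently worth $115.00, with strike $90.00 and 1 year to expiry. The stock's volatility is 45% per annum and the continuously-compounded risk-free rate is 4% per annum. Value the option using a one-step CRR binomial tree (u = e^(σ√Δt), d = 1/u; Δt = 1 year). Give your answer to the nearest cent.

$9.08

CRR parameters: u = e^(σ√Δt) = e^(0.45·√1) = 1.5683, d = 1/u = 0.6376
Per-period rate: rΔt = 0.04·1 = 0.04, so R = e^0.04 = 1.0408
Risk-neutral probability p = (e^0.04 − 0.6376)/(1.5683 − 0.6376) = 0.4032/0.9307 = 0.4332
Terminal stock prices: S_u = 180.4, S_d = 73.33
Terminal payoffs (K − S): max(-90.36, 0) = 0, max(16.67, 0) = 16.67
Node 0 (S = 115): V_0 = e^(−0.04)·[0.4332·0.0000 + 0.5668·16.6728] = 9.0794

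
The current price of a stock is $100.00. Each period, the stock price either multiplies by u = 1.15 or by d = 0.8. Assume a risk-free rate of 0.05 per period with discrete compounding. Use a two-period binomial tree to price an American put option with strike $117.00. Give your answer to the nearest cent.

Risk-neutral probability p = (1 + 0.05 − 0.8)/(1.15 − 0.8) = 0.2500/0.3500 = 0.7143
Terminal stock prices: S_uu = 132.2, S_ud = 92, S_dd = 64
Terminal payoffs (K − S): max(-15.25, 0) = 0, max(25, 0) = 25, max(53, 0) = 53
Node u (S = 115): continuation = 1/1.05·[0.7143·0.0000 + 0.2857·25.0000] = 6.8027; exercise value = 2.0000 ≤ continuation, so V_u = 6.8027
Node d (S = 80): continuation = 1/1.05·[0.7143·25.0000 + 0.2857·53.0000] = 31.4286; exercise value = 37.0000 > continuation, so V_d = 37.0000 (exercise)
Node 0 (S = 100): continuation = 1/1.05·[0.7143·6.8027 + 0.2857·37.0000] = 14.6957; exercise value = 17.0000 > continuation, so V_0 = 17.0000 (exercise)

$17.00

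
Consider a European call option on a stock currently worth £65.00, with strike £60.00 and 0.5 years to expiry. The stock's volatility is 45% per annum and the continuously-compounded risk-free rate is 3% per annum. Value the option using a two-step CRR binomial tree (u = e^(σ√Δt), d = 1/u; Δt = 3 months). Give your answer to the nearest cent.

£11.21

CRR parameters: u = e^(σ√Δt) = e^(0.45·√0.25) = 1.2523, d = 1/u = 0.7985
Per-period rate: rΔt = 0.03·0.25 = 0.0075, so R = e^0.0075 = 1.0075
Risk-neutral probability p = (e^0.0075 − 0.7985)/(1.2523 − 0.7985) = 0.2090/0.4538 = 0.4606
Terminal stock prices: S_uu = 101.9, S_ud = 65, S_dd = 41.45
Terminal payoffs (S − K): max(41.94, 0) = 41.94, max(5, 0) = 5, max(-18.55, 0) = 0
Node u (S = 81.4): V_u = e^(−0.0075)·[0.4606·41.9403 + 0.5394·5.0000] = 21.8493
Node d (S = 51.9): V_d = e^(−0.0075)·[0.4606·5.0000 + 0.5394·0.0000] = 2.2857
Node 0 (S = 65): V_0 = e^(−0.0075)·[0.4606·21.8493 + 0.5394·2.2857] = 11.2118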